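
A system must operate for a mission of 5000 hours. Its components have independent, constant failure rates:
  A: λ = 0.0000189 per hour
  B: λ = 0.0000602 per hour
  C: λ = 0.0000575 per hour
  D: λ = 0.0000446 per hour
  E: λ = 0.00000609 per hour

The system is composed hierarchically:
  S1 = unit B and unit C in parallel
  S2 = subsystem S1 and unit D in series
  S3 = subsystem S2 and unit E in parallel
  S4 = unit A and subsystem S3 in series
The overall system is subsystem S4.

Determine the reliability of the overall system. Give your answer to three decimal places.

0.903

R(A) = exp(−0.0000189 × 5000) = 0.90983
R(B) = exp(−0.0000602 × 5000) = 0.74008
R(C) = exp(−0.0000575 × 5000) = 0.75014
R(D) = exp(−0.0000446 × 5000) = 0.80011
R(E) = exp(−0.00000609 × 5000) = 0.97001
Parallel (B and C): 1 − (1 − 0.74008)(1 − 0.75014) = 0.93506
Series ([0.93506] and D): 0.93506 × 0.80011 = 0.74815
Parallel ([0.74815] and E): 1 − (1 − 0.74815)(1 − 0.97001) = 0.99245
Series (A and [0.99245]): 0.90983 × 0.99245 = 0.903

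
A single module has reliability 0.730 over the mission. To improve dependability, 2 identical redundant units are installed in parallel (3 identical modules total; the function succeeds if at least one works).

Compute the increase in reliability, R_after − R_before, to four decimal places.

0.2503

R_before = 0.730
R_after = 1 − (1 − 0.730)^3 = 0.9803
ΔR = 0.9803 − 0.730 = 0.2503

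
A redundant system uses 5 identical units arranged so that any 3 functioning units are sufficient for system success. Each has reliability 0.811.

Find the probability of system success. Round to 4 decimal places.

0.9502

R = Σ_{i=3}^{5} C(5,i) p^i (1−p)^{5−i} with p = 0.811
C(5,3)·0.811^3·0.189^2 = 0.190540
C(5,4)·0.811^4·0.189^1 = 0.408804
C(5,5)·0.811^5·0.189^0 = 0.350836
Sum = 0.9502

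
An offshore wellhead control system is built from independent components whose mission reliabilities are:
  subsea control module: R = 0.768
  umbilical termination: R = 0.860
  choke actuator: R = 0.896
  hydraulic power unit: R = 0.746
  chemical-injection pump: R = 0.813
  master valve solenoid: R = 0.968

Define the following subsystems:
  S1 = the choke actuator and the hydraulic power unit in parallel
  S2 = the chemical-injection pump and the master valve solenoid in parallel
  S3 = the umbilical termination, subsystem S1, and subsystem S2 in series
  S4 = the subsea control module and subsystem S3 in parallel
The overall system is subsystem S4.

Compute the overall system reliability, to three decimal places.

Parallel (choke actuator and hydraulic power unit): 1 − (1 − 0.89600)(1 − 0.74600) = 0.97358
Parallel (chemical-injection pump and master valve solenoid): 1 − (1 − 0.81300)(1 − 0.96800) = 0.99402
Series (umbilical termination, [0.97358], and [0.99402]): 0.86000 × 0.97358 × 0.99402 = 0.83227
Parallel (subsea control module and [0.83227]): 1 − (1 − 0.76800)(1 − 0.83227) = 0.961

0.961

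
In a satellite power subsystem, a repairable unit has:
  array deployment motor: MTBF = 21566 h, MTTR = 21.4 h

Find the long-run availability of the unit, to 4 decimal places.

0.9990

A(array deployment motor) = MTBF/(MTBF+MTTR) = 21566/(21566+21.4) = 0.9990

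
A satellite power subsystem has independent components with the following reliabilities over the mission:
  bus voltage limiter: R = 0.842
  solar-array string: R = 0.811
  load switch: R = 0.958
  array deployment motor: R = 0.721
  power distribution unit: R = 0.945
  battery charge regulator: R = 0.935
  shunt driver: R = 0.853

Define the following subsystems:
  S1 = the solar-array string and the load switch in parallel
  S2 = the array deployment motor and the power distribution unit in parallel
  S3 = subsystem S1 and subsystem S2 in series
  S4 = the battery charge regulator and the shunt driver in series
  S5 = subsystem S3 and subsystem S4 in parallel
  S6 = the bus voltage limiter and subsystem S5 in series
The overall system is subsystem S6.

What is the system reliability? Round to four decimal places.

Parallel (solar-array string and load switch): 1 − (1 − 0.811000)(1 − 0.958000) = 0.992062
Parallel (array deployment motor and power distribution unit): 1 − (1 − 0.721000)(1 − 0.945000) = 0.984655
Series ([0.992062] and [0.984655]): 0.992062 × 0.984655 = 0.976839
Series (battery charge regulator and shunt driver): 0.935000 × 0.853000 = 0.797555
Parallel ([0.976839] and [0.797555]): 1 − (1 − 0.976839)(1 − 0.797555) = 0.995311
Series (bus voltage limiter and [0.995311]): 0.842000 × 0.995311 = 0.8381

0.8381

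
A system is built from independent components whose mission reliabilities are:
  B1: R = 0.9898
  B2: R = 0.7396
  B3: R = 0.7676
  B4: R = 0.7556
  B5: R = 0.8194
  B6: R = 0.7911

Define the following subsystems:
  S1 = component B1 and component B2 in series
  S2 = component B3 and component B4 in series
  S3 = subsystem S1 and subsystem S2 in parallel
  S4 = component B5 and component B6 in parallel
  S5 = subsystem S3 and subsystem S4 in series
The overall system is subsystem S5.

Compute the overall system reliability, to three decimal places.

Series (B1 and B2): 0.98980 × 0.73960 = 0.73206
Series (B3 and B4): 0.76760 × 0.75560 = 0.58000
Parallel ([0.73206] and [0.58000]): 1 − (1 − 0.73206)(1 − 0.58000) = 0.88747
Parallel (B5 and B6): 1 − (1 − 0.81940)(1 − 0.79110) = 0.96227
Series ([0.88747] and [0.96227]): 0.88747 × 0.96227 = 0.854

0.854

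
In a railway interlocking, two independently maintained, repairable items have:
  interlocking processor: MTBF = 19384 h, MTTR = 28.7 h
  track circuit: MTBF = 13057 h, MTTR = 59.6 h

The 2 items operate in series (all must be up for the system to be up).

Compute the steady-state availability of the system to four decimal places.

0.9940

A(interlocking processor) = MTBF/(MTBF+MTTR) = 19384/(19384+28.7) = 0.998522
A(track circuit) = MTBF/(MTBF+MTTR) = 13057/(13057+59.6) = 0.995456
Series availability: 0.998522 × 0.995456 = 0.9940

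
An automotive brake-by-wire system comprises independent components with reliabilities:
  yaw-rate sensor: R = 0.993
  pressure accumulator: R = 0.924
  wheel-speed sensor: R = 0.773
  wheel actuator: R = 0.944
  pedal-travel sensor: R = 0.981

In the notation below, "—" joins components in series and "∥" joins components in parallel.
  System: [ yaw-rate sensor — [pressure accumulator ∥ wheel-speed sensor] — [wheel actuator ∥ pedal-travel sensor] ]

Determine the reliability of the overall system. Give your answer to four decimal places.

Parallel (pressure accumulator and wheel-speed sensor): 1 − (1 − 0.924000)(1 − 0.773000) = 0.982748
Parallel (wheel actuator and pedal-travel sensor): 1 − (1 − 0.944000)(1 − 0.981000) = 0.998936
Series (yaw-rate sensor, [0.982748], and [0.998936]): 0.993000 × 0.982748 × 0.998936 = 0.9748

0.9748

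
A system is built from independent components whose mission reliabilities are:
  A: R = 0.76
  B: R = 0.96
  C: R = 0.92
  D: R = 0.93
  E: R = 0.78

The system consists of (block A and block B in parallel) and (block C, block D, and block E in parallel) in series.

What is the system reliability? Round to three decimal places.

0.989

Parallel (A and B): 1 − (1 − 0.76000)(1 − 0.96000) = 0.99040
Parallel (C, D, and E): 1 − (1 − 0.92000)(1 − 0.93000)(1 − 0.78000) = 0.99877
Series ([0.99040] and [0.99877]): 0.99040 × 0.99877 = 0.989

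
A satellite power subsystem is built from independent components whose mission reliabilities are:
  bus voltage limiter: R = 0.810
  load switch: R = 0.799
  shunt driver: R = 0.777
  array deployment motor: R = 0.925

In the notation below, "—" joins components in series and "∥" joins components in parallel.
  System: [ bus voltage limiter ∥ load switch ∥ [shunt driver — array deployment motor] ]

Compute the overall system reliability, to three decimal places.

Series (shunt driver and array deployment motor): 0.77700 × 0.92500 = 0.71873
Parallel (bus voltage limiter, load switch, and [0.71873]): 1 − (1 − 0.81000)(1 − 0.79900)(1 − 0.71873) = 0.989

0.989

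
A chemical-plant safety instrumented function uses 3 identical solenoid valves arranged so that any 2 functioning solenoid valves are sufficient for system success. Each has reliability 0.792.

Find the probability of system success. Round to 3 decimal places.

0.888

R = Σ_{i=2}^{3} C(3,i) p^i (1−p)^{3−i} with p = 0.792
C(3,2)·0.792^2·0.208^1 = 0.39141
C(3,3)·0.792^3·0.208^0 = 0.49679
Sum = 0.888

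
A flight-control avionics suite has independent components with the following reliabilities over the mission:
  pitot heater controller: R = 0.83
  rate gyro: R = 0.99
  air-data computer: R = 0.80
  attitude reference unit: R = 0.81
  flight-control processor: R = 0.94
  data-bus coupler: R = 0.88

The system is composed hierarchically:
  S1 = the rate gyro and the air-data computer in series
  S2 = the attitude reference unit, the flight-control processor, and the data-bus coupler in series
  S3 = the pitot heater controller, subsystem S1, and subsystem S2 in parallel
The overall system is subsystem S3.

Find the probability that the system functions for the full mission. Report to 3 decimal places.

Series (rate gyro and air-data computer): 0.99000 × 0.80000 = 0.79200
Series (attitude reference unit, flight-control processor, and data-bus coupler): 0.81000 × 0.94000 × 0.88000 = 0.67003
Parallel (pitot heater controller, [0.79200], and [0.67003]): 1 − (1 − 0.83000)(1 − 0.79200)(1 − 0.67003) = 0.988

0.988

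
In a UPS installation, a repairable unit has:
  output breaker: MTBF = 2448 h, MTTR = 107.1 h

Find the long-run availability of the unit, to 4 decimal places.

A(output breaker) = MTBF/(MTBF+MTTR) = 2448/(2448+107.1) = 0.9581

0.9581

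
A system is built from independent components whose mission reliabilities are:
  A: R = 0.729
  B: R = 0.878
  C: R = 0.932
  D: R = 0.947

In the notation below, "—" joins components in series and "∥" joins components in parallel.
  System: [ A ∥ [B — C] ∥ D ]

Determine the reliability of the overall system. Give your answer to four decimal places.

Series (B and C): 0.878000 × 0.932000 = 0.818296
Parallel (A, [0.818296], and D): 1 − (1 − 0.729000)(1 − 0.818296)(1 − 0.947000) = 0.9974

0.9974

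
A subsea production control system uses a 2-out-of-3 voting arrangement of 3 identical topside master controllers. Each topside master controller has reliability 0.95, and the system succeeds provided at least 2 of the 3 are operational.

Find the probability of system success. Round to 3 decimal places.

R = Σ_{i=2}^{3} C(3,i) p^i (1−p)^{3−i} with p = 0.95
C(3,2)·0.95^2·0.05^1 = 0.13538
C(3,3)·0.95^3·0.05^0 = 0.85738
Sum = 0.993

0.993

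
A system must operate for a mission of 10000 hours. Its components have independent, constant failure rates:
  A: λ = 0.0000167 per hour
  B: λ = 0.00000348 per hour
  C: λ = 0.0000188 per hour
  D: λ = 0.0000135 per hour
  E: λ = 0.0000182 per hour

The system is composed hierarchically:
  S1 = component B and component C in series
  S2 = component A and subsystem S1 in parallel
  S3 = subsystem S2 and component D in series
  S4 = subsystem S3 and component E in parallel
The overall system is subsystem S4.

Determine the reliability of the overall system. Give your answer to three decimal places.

0.975

R(A) = exp(−0.0000167 × 10000) = 0.84620
R(B) = exp(−0.00000348 × 10000) = 0.96580
R(C) = exp(−0.0000188 × 10000) = 0.82861
R(D) = exp(−0.0000135 × 10000) = 0.87372
R(E) = exp(−0.0000182 × 10000) = 0.83360
Series (B and C): 0.96580 × 0.82861 = 0.80027
Parallel (A and [0.80027]): 1 − (1 − 0.84620)(1 − 0.80027) = 0.96928
Series ([0.96928] and D): 0.96928 × 0.87372 = 0.84688
Parallel ([0.84688] and E): 1 − (1 − 0.84688)(1 − 0.83360) = 0.975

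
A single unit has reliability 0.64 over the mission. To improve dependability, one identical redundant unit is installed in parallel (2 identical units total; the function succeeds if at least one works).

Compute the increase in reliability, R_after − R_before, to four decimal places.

R_before = 0.64
R_after = 1 − (1 − 0.64)^2 = 0.8704
ΔR = 0.8704 − 0.64 = 0.2304

0.2304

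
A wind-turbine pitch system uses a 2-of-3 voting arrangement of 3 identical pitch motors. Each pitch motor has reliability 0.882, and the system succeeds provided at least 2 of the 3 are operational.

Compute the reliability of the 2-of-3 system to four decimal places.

R = Σ_{i=2}^{3} C(3,i) p^i (1−p)^{3−i} with p = 0.882
C(3,2)·0.882^2·0.118^1 = 0.275385
C(3,3)·0.882^3·0.118^0 = 0.686129
Sum = 0.9615

0.9615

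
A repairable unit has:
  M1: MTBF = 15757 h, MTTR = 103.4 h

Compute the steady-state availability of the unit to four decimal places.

0.9935

A(M1) = MTBF/(MTBF+MTTR) = 15757/(15757+103.4) = 0.9935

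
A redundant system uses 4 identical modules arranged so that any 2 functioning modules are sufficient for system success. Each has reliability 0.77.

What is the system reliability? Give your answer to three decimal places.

0.960

R = Σ_{i=2}^{4} C(4,i) p^i (1−p)^{4−i} with p = 0.77
C(4,2)·0.77^2·0.23^2 = 0.18819
C(4,3)·0.77^3·0.23^1 = 0.42001
C(4,4)·0.77^4·0.23^0 = 0.35153
Sum = 0.960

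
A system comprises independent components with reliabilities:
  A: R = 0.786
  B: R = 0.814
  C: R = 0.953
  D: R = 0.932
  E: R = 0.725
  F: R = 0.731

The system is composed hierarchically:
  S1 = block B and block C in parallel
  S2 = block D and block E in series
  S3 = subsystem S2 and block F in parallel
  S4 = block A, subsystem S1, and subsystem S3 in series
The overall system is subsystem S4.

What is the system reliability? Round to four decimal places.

0.7112

Parallel (B and C): 1 − (1 − 0.814000)(1 − 0.953000) = 0.991258
Series (D and E): 0.932000 × 0.725000 = 0.675700
Parallel ([0.675700] and F): 1 − (1 − 0.675700)(1 − 0.731000) = 0.912763
Series (A, [0.991258], and [0.912763]): 0.786000 × 0.991258 × 0.912763 = 0.7112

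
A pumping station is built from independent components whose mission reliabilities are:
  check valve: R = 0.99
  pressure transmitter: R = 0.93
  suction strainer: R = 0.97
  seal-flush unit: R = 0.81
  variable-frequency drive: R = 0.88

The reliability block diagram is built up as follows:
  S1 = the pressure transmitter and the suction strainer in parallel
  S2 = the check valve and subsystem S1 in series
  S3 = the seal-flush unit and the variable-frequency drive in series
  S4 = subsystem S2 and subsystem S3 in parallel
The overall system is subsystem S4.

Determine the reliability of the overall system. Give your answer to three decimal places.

0.997

Parallel (pressure transmitter and suction strainer): 1 − (1 − 0.93000)(1 − 0.97000) = 0.99790
Series (check valve and [0.99790]): 0.99000 × 0.99790 = 0.98792
Series (seal-flush unit and variable-frequency drive): 0.81000 × 0.88000 = 0.71280
Parallel ([0.98792] and [0.71280]): 1 − (1 − 0.98792)(1 − 0.71280) = 0.997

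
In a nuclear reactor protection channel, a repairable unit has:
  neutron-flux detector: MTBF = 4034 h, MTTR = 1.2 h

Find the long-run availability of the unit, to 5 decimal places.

0.99970

A(neutron-flux detector) = MTBF/(MTBF+MTTR) = 4034/(4034+1.2) = 0.99970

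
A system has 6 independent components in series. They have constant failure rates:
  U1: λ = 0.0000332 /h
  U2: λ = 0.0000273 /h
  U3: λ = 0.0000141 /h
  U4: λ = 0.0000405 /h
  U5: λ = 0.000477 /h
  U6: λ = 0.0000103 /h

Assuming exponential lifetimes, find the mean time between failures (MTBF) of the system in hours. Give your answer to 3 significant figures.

Series of exponential components: λ_sys = Σ λ_i
λ_sys = 0.0000332 + 0.0000273 + 0.0000141 + 0.0000405 + 0.000477 + 0.0000103 = 6.0240e-04 /h
MTBF = 1 / λ_sys = 1660 h

1660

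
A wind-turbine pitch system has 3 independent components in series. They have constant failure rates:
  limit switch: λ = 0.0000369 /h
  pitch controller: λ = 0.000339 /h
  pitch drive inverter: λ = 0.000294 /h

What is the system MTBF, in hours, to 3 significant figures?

Series of exponential components: λ_sys = Σ λ_i
λ_sys = 0.0000369 + 0.000339 + 0.000294 = 6.6990e-04 /h
MTBF = 1 / λ_sys = 1490 h

1490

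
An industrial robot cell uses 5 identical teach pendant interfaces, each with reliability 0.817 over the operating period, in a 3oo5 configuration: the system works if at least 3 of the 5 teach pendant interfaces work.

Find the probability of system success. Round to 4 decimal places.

0.9543

R = Σ_{i=3}^{5} C(5,i) p^i (1−p)^{5−i} with p = 0.817
C(5,3)·0.817^3·0.183^2 = 0.182628
C(5,4)·0.817^4·0.183^1 = 0.407671
C(5,5)·0.817^5·0.183^0 = 0.364007
Sum = 0.9543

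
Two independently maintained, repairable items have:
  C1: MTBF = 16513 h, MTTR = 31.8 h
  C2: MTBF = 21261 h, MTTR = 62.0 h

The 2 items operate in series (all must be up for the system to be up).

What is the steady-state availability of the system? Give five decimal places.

A(C1) = MTBF/(MTBF+MTTR) = 16513/(16513+31.8) = 0.998078
A(C2) = MTBF/(MTBF+MTTR) = 21261/(21261+62.0) = 0.997092
Series availability: 0.998078 × 0.997092 = 0.99518

0.99518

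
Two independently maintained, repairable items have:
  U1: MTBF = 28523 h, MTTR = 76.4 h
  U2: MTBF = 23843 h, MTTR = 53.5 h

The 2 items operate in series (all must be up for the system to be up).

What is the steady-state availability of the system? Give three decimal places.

0.995

A(U1) = MTBF/(MTBF+MTTR) = 28523/(28523+76.4) = 0.997329
A(U2) = MTBF/(MTBF+MTTR) = 23843/(23843+53.5) = 0.997761
Series availability: 0.997329 × 0.997761 = 0.995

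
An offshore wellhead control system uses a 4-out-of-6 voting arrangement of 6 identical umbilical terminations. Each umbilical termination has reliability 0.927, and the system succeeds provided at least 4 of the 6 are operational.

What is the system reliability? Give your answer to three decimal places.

0.993

R = Σ_{i=4}^{6} C(6,i) p^i (1−p)^{6−i} with p = 0.927
C(6,4)·0.927^4·0.073^2 = 0.05903
C(6,5)·0.927^5·0.073^1 = 0.29983
C(6,6)·0.927^6·0.073^0 = 0.63457
Sum = 0.993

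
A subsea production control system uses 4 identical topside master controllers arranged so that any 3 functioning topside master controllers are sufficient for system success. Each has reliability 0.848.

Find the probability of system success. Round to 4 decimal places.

R = Σ_{i=3}^{4} C(4,i) p^i (1−p)^{4−i} with p = 0.848
C(4,3)·0.848^3·0.152^1 = 0.370759
C(4,4)·0.848^4·0.152^0 = 0.517111
Sum = 0.8879

0.8879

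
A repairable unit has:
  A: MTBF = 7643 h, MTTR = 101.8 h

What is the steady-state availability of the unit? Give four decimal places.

0.9869

A(A) = MTBF/(MTBF+MTTR) = 7643/(7643+101.8) = 0.9869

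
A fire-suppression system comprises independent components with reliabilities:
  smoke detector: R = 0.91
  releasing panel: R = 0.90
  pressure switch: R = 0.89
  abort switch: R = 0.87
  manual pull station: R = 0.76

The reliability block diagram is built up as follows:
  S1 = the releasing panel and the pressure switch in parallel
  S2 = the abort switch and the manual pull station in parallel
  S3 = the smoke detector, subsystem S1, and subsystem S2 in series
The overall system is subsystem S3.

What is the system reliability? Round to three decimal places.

0.872

Parallel (releasing panel and pressure switch): 1 − (1 − 0.90000)(1 − 0.89000) = 0.98900
Parallel (abort switch and manual pull station): 1 − (1 − 0.87000)(1 − 0.76000) = 0.96880
Series (smoke detector, [0.98900], and [0.96880]): 0.91000 × 0.98900 × 0.96880 = 0.872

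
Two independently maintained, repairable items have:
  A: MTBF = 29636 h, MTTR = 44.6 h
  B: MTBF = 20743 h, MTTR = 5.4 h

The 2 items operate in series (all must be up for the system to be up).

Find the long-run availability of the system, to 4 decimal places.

A(A) = MTBF/(MTBF+MTTR) = 29636/(29636+44.6) = 0.998497
A(B) = MTBF/(MTBF+MTTR) = 20743/(20743+5.4) = 0.999740
Series availability: 0.998497 × 0.999740 = 0.9982

0.9982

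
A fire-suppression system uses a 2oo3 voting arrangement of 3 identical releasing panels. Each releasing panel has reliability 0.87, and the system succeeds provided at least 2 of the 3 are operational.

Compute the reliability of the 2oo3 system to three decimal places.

0.954

R = Σ_{i=2}^{3} C(3,i) p^i (1−p)^{3−i} with p = 0.87
C(3,2)·0.87^2·0.13^1 = 0.29519
C(3,3)·0.87^3·0.13^0 = 0.65850
Sum = 0.954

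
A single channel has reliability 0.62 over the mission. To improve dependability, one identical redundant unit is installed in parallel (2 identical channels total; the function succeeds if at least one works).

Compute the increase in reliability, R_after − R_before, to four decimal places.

R_before = 0.62
R_after = 1 − (1 − 0.62)^2 = 0.8556
ΔR = 0.8556 − 0.62 = 0.2356

0.2356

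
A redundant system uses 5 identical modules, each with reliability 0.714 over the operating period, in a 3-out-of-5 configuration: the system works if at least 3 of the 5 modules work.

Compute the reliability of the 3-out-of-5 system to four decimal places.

R = Σ_{i=3}^{5} C(5,i) p^i (1−p)^{5−i} with p = 0.714
C(5,3)·0.714^3·0.286^2 = 0.297733
C(5,4)·0.714^4·0.286^1 = 0.371646
C(5,5)·0.714^5·0.286^0 = 0.185563
Sum = 0.8549

0.8549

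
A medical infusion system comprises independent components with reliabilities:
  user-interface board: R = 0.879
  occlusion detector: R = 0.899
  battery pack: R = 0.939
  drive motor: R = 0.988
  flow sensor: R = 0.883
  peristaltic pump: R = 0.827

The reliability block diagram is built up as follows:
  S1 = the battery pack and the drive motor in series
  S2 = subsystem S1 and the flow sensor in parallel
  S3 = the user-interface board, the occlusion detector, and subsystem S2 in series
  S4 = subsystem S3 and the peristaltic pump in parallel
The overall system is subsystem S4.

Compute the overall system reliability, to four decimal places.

0.9626

Series (battery pack and drive motor): 0.939000 × 0.988000 = 0.927732
Parallel ([0.927732] and flow sensor): 1 − (1 − 0.927732)(1 − 0.883000) = 0.991545
Series (user-interface board, occlusion detector, and [0.991545]): 0.879000 × 0.899000 × 0.991545 = 0.783540
Parallel ([0.783540] and peristaltic pump): 1 − (1 − 0.783540)(1 − 0.827000) = 0.9626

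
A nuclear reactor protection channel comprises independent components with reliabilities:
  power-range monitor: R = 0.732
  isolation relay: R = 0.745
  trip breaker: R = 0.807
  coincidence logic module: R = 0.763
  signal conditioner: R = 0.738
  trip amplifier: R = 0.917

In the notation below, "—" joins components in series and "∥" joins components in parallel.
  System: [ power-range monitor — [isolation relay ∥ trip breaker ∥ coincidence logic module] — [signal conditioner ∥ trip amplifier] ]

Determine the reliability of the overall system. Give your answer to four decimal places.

Parallel (isolation relay, trip breaker, and coincidence logic module): 1 − (1 − 0.745000)(1 − 0.807000)(1 − 0.763000) = 0.988336
Parallel (signal conditioner and trip amplifier): 1 − (1 − 0.738000)(1 − 0.917000) = 0.978254
Series (power-range monitor, [0.988336], and [0.978254]): 0.732000 × 0.988336 × 0.978254 = 0.7077

0.7077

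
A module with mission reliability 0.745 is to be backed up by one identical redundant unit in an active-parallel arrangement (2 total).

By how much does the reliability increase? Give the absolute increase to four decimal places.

R_before = 0.745
R_after = 1 − (1 − 0.745)^2 = 0.9350
ΔR = 0.9350 − 0.745 = 0.1900

0.1900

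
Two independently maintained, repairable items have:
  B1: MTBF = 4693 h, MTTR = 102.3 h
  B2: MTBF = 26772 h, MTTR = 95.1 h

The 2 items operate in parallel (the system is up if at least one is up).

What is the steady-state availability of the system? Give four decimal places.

A(B1) = MTBF/(MTBF+MTTR) = 4693/(4693+102.3) = 0.978667
A(B2) = MTBF/(MTBF+MTTR) = 26772/(26772+95.1) = 0.996460
Parallel availability: 1 − (1 − 0.978667)(1 − 0.996460) = 0.9999

0.9999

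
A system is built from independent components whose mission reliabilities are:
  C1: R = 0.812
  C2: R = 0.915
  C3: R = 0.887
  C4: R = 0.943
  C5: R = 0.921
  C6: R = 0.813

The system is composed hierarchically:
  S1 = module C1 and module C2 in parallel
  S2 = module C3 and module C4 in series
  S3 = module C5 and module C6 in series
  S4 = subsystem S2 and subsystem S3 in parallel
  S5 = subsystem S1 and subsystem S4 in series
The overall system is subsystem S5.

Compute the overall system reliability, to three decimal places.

0.944

Parallel (C1 and C2): 1 − (1 − 0.81200)(1 − 0.91500) = 0.98402
Series (C3 and C4): 0.88700 × 0.94300 = 0.83644
Series (C5 and C6): 0.92100 × 0.81300 = 0.74877
Parallel ([0.83644] and [0.74877]): 1 − (1 − 0.83644)(1 − 0.74877) = 0.95891
Series ([0.98402] and [0.95891]): 0.98402 × 0.95891 = 0.944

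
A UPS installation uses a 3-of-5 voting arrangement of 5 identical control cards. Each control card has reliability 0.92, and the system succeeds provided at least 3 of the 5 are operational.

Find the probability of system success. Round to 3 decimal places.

0.995

R = Σ_{i=3}^{5} C(5,i) p^i (1−p)^{5−i} with p = 0.92
C(5,3)·0.92^3·0.08^2 = 0.04984
C(5,4)·0.92^4·0.08^1 = 0.28656
C(5,5)·0.92^5·0.08^0 = 0.65908
Sum = 0.995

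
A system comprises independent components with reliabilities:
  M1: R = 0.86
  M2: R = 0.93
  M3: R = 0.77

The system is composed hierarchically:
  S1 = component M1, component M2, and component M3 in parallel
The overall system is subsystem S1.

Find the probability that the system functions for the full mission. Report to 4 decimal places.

Parallel (M1, M2, and M3): 1 − (1 − 0.860000)(1 − 0.930000)(1 − 0.770000) = 0.9977

0.9977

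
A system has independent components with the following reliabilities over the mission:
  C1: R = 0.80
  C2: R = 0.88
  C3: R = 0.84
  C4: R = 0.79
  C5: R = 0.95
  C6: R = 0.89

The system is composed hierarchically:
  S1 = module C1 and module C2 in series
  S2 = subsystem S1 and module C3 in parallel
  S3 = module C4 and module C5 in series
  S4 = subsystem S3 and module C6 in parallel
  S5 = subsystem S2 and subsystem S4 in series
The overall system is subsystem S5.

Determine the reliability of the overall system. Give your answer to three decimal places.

Series (C1 and C2): 0.80000 × 0.88000 = 0.70400
Parallel ([0.70400] and C3): 1 − (1 − 0.70400)(1 − 0.84000) = 0.95264
Series (C4 and C5): 0.79000 × 0.95000 = 0.75050
Parallel ([0.75050] and C6): 1 − (1 − 0.75050)(1 − 0.89000) = 0.97256
Series ([0.95264] and [0.97256]): 0.95264 × 0.97256 = 0.926

0.926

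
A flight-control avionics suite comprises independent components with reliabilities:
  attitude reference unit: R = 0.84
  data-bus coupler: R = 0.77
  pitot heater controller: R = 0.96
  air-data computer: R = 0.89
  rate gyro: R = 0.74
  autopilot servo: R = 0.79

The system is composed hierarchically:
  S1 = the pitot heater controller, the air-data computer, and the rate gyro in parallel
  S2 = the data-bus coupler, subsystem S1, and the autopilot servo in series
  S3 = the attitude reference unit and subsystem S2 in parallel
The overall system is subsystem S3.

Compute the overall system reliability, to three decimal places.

Parallel (pitot heater controller, air-data computer, and rate gyro): 1 − (1 − 0.96000)(1 − 0.89000)(1 − 0.74000) = 0.99886
Series (data-bus coupler, [0.99886], and autopilot servo): 0.77000 × 0.99886 × 0.79000 = 0.60761
Parallel (attitude reference unit and [0.60761]): 1 − (1 − 0.84000)(1 − 0.60761) = 0.937

0.937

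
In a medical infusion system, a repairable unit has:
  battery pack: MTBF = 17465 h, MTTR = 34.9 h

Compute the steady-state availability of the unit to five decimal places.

A(battery pack) = MTBF/(MTBF+MTTR) = 17465/(17465+34.9) = 0.99801

0.99801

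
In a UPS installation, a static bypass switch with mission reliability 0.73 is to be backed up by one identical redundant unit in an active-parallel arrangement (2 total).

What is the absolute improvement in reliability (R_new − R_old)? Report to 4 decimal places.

0.1971

R_before = 0.73
R_after = 1 − (1 − 0.73)^2 = 0.9271
ΔR = 0.9271 − 0.73 = 0.1971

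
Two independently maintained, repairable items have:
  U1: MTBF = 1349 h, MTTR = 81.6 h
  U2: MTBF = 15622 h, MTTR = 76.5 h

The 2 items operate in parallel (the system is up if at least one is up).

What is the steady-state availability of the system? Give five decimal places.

0.99972

A(U1) = MTBF/(MTBF+MTTR) = 1349/(1349+81.6) = 0.942961
A(U2) = MTBF/(MTBF+MTTR) = 15622/(15622+76.5) = 0.995127
Parallel availability: 1 − (1 − 0.942961)(1 − 0.995127) = 0.99972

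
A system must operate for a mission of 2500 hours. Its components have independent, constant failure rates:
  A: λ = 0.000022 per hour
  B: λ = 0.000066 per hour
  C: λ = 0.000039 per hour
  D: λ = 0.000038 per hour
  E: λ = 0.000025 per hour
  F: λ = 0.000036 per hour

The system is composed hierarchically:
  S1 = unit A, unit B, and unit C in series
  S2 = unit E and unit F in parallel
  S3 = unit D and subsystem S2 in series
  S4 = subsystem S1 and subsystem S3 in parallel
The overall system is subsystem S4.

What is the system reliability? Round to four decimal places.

0.9741

R(A) = exp(−0.000022 × 2500) = 0.946485
R(B) = exp(−0.000066 × 2500) = 0.847894
R(C) = exp(−0.000039 × 2500) = 0.907102
R(D) = exp(−0.000038 × 2500) = 0.909373
R(E) = exp(−0.000025 × 2500) = 0.939413
R(F) = exp(−0.000036 × 2500) = 0.913931
Series (A, B, and C): 0.946485 × 0.847894 × 0.907102 = 0.727967
Parallel (E and F): 1 − (1 − 0.939413)(1 − 0.913931) = 0.994785
Series (D and [0.994785]): 0.909373 × 0.994785 = 0.904631
Parallel ([0.727967] and [0.904631]): 1 − (1 − 0.727967)(1 − 0.904631) = 0.9741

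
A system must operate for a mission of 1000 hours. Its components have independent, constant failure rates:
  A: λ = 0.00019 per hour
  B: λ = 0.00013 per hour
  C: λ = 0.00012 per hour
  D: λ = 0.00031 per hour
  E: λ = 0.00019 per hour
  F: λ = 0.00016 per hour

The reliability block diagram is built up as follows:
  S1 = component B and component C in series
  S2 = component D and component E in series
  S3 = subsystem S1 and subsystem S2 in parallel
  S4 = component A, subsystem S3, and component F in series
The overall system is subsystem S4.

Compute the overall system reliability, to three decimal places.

0.643

R(A) = exp(−0.00019 × 1000) = 0.82696
R(B) = exp(−0.00013 × 1000) = 0.87810
R(C) = exp(−0.00012 × 1000) = 0.88692
R(D) = exp(−0.00031 × 1000) = 0.73345
R(E) = exp(−0.00019 × 1000) = 0.82696
R(F) = exp(−0.00016 × 1000) = 0.85214
Series (B and C): 0.87810 × 0.88692 = 0.77880
Series (D and E): 0.73345 × 0.82696 = 0.60653
Parallel ([0.77880] and [0.60653]): 1 − (1 − 0.77880)(1 − 0.60653) = 0.91296
Series (A, [0.91296], and F): 0.82696 × 0.91296 × 0.85214 = 0.643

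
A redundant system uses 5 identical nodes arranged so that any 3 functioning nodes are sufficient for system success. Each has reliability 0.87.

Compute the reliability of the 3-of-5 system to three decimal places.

0.982

R = Σ_{i=3}^{5} C(5,i) p^i (1−p)^{5−i} with p = 0.87
C(5,3)·0.87^3·0.13^2 = 0.11129
C(5,4)·0.87^4·0.13^1 = 0.37238
C(5,5)·0.87^5·0.13^0 = 0.49842
Sum = 0.982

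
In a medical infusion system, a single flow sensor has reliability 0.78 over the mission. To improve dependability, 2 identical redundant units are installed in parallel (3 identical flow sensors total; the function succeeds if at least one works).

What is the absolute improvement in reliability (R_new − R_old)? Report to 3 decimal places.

R_before = 0.78
R_after = 1 − (1 − 0.78)^3 = 0.989
ΔR = 0.989 − 0.78 = 0.209

0.209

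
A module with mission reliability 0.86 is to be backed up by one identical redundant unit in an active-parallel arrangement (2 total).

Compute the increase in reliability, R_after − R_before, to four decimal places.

R_before = 0.86
R_after = 1 − (1 − 0.86)^2 = 0.9804
ΔR = 0.9804 − 0.86 = 0.1204

0.1204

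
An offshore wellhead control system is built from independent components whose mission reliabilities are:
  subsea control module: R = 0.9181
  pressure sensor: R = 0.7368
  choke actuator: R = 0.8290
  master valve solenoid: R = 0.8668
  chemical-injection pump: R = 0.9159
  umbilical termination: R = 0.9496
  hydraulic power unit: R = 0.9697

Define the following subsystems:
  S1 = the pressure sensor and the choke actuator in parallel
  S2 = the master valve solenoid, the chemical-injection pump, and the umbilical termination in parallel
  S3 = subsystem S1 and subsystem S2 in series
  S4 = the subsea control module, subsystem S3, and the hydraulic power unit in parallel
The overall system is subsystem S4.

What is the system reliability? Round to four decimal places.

Parallel (pressure sensor and choke actuator): 1 − (1 − 0.736800)(1 − 0.829000) = 0.954993
Parallel (master valve solenoid, chemical-injection pump, and umbilical termination): 1 − (1 − 0.866800)(1 − 0.915900)(1 − 0.949600) = 0.999435
Series ([0.954993] and [0.999435]): 0.954993 × 0.999435 = 0.954453
Parallel (subsea control module, [0.954453], and hydraulic power unit): 1 − (1 − 0.918100)(1 − 0.954453)(1 − 0.969700) = 0.9999

0.9999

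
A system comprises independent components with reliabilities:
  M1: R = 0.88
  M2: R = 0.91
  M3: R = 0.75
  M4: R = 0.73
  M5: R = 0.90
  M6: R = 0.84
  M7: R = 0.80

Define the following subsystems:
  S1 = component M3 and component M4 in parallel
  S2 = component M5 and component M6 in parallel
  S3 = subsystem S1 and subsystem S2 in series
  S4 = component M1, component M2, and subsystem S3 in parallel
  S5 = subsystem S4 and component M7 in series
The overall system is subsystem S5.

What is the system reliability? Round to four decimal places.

Parallel (M3 and M4): 1 − (1 − 0.750000)(1 − 0.730000) = 0.932500
Parallel (M5 and M6): 1 − (1 − 0.900000)(1 − 0.840000) = 0.984000
Series ([0.932500] and [0.984000]): 0.932500 × 0.984000 = 0.917580
Parallel (M1, M2, and [0.917580]): 1 − (1 − 0.880000)(1 − 0.910000)(1 − 0.917580) = 0.999110
Series ([0.999110] and M7): 0.999110 × 0.800000 = 0.7993

0.7993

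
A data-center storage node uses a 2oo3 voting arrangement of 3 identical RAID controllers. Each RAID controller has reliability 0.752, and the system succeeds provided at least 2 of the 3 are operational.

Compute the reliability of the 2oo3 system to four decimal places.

R = Σ_{i=2}^{3} C(3,i) p^i (1−p)^{3−i} with p = 0.752
C(3,2)·0.752^2·0.248^1 = 0.420735
C(3,3)·0.752^3·0.248^0 = 0.425259
Sum = 0.8460

0.8460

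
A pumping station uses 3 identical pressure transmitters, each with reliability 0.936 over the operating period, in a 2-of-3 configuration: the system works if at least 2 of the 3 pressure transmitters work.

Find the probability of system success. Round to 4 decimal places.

R = Σ_{i=2}^{3} C(3,i) p^i (1−p)^{3−i} with p = 0.936
C(3,2)·0.936^2·0.064^1 = 0.168210
C(3,3)·0.936^3·0.064^0 = 0.820026
Sum = 0.9882

0.9882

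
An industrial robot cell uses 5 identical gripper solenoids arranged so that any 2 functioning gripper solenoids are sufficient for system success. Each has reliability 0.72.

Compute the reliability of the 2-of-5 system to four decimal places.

0.9762

R = Σ_{i=2}^{5} C(5,i) p^i (1−p)^{5−i} with p = 0.72
C(5,2)·0.72^2·0.28^3 = 0.113799
C(5,3)·0.72^3·0.28^2 = 0.292626
C(5,4)·0.72^4·0.28^1 = 0.376234
C(5,5)·0.72^5·0.28^0 = 0.193492
Sum = 0.9762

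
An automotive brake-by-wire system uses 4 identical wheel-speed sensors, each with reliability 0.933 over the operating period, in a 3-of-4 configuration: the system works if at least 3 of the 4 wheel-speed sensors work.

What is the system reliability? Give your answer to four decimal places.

R = Σ_{i=3}^{4} C(4,i) p^i (1−p)^{4−i} with p = 0.933
C(4,3)·0.933^3·0.067^1 = 0.217661
C(4,4)·0.933^4·0.067^0 = 0.757751
Sum = 0.9754

0.9754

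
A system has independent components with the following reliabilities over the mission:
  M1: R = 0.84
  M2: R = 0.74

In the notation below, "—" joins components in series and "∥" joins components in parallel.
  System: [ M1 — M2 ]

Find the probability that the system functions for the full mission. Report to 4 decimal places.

0.6216

Series (M1 and M2): 0.840000 × 0.740000 = 0.6216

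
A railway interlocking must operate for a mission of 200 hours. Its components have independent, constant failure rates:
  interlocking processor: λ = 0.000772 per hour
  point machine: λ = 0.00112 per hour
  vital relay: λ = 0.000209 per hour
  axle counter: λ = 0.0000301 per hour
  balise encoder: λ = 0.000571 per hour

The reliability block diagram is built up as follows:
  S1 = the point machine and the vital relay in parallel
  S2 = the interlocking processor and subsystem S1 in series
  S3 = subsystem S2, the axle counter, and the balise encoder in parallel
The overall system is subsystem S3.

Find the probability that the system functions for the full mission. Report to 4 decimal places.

0.9999

R(interlocking processor) = exp(−0.000772 × 200) = 0.856929
R(point machine) = exp(−0.00112 × 200) = 0.799315
R(vital relay) = exp(−0.000209 × 200) = 0.959062
R(axle counter) = exp(−0.0000301 × 200) = 0.993998
R(balise encoder) = exp(−0.000571 × 200) = 0.892080
Parallel (point machine and vital relay): 1 − (1 − 0.799315)(1 − 0.959062) = 0.991784
Series (interlocking processor and [0.991784]): 0.856929 × 0.991784 = 0.849888
Parallel ([0.849888], axle counter, and balise encoder): 1 − (1 − 0.849888)(1 − 0.993998)(1 − 0.892080) = 0.9999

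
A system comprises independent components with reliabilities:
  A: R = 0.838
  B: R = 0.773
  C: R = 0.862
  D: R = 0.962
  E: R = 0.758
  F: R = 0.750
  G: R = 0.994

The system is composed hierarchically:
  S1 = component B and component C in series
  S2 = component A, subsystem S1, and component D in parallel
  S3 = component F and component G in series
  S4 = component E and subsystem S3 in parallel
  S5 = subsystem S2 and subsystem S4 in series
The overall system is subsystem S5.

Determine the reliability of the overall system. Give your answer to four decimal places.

Series (B and C): 0.773000 × 0.862000 = 0.666326
Parallel (A, [0.666326], and D): 1 − (1 − 0.838000)(1 − 0.666326)(1 − 0.962000) = 0.997946
Series (F and G): 0.750000 × 0.994000 = 0.745500
Parallel (E and [0.745500]): 1 − (1 − 0.758000)(1 − 0.745500) = 0.938411
Series ([0.997946] and [0.938411]): 0.997946 × 0.938411 = 0.9365

0.9365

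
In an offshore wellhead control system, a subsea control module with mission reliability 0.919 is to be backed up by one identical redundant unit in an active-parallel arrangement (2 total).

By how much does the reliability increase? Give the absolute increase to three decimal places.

R_before = 0.919
R_after = 1 − (1 − 0.919)^2 = 0.993
ΔR = 0.993 − 0.919 = 0.074

0.074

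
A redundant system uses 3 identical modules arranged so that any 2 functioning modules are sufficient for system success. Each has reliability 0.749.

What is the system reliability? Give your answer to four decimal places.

R = Σ_{i=2}^{3} C(3,i) p^i (1−p)^{3−i} with p = 0.749
C(3,2)·0.749^2·0.251^1 = 0.422434
C(3,3)·0.749^3·0.251^0 = 0.420190
Sum = 0.8426

0.8426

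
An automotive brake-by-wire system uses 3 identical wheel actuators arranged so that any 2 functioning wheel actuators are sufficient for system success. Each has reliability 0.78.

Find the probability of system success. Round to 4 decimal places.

0.8761

R = Σ_{i=2}^{3} C(3,i) p^i (1−p)^{3−i} with p = 0.78
C(3,2)·0.78^2·0.22^1 = 0.401544
C(3,3)·0.78^3·0.22^0 = 0.474552
Sum = 0.8761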